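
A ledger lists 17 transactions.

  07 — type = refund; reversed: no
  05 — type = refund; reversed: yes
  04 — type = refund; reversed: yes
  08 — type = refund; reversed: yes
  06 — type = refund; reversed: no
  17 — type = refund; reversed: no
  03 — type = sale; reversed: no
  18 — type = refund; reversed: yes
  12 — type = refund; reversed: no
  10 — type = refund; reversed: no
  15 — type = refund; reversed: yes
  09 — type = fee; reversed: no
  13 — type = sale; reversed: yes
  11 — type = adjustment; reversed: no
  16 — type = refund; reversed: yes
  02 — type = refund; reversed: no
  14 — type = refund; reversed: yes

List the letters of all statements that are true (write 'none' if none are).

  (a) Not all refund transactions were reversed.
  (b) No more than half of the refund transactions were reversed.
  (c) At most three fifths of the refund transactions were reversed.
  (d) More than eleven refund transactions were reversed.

(a), (c)

|A| = 13, |A ∩ B| = 7, |A ∖ B| = 6.
(a) A ⊄ B (|A ∖ B| ≥ 1): holds.
(b) |A ∩ B| ≤ |A ∖ B|: fails.
(c) |A ∩ B| / |A| ≤ 3/5: holds.
(d) |A ∩ B| > 11: fails.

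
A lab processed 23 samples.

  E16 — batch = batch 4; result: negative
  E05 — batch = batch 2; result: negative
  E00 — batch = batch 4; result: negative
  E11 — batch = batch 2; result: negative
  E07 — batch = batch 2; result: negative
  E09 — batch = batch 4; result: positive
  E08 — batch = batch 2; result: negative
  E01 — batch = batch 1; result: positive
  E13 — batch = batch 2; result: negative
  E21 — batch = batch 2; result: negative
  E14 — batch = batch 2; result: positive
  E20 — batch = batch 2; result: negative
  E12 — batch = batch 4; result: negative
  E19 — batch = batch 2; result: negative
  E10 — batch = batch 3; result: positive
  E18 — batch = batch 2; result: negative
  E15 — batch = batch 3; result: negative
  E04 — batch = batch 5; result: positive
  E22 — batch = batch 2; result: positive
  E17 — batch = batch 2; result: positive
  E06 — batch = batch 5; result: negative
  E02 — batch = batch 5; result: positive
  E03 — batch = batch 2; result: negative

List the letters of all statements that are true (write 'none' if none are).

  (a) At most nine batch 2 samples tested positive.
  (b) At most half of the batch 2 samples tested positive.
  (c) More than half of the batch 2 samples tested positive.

|A| = 13, |A ∩ B| = 3, |A ∖ B| = 10.
(a) |A ∩ B| ≤ 9: holds.
(b) |A ∩ B| ≤ |A ∖ B|: holds.
(c) |A ∩ B| > |A ∖ B|: fails.

(a), (b)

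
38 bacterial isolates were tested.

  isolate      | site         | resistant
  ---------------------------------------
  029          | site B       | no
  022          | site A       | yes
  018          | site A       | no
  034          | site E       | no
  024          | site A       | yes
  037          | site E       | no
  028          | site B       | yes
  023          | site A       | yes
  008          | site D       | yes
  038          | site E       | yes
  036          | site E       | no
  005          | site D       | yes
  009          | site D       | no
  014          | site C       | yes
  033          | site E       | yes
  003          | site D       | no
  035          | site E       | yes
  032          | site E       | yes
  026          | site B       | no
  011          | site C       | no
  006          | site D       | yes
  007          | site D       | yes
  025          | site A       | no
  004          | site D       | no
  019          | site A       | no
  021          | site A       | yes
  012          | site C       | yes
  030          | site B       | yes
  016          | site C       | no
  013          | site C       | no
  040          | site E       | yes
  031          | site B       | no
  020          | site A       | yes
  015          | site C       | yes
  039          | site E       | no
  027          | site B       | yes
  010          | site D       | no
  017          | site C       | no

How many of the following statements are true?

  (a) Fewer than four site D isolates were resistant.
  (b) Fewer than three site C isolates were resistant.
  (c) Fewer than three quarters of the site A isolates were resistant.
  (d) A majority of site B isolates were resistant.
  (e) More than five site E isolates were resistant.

1

(a) site D: |A| = 8, |A ∩ B| = 4; needs |A ∩ B| < 4 — false.
(b) site C: |A| = 7, |A ∩ B| = 3; needs |A ∩ B| < 3 — false.
(c) site A: |A| = 8, |A ∩ B| = 5; needs |A ∩ B| / |A| < 3/4 — true.
(d) site B: |A| = 6, |A ∩ B| = 3; needs |A ∩ B| > |A ∖ B| — false.
(e) site E: |A| = 9, |A ∩ B| = 5; needs |A ∩ B| > 5 — false.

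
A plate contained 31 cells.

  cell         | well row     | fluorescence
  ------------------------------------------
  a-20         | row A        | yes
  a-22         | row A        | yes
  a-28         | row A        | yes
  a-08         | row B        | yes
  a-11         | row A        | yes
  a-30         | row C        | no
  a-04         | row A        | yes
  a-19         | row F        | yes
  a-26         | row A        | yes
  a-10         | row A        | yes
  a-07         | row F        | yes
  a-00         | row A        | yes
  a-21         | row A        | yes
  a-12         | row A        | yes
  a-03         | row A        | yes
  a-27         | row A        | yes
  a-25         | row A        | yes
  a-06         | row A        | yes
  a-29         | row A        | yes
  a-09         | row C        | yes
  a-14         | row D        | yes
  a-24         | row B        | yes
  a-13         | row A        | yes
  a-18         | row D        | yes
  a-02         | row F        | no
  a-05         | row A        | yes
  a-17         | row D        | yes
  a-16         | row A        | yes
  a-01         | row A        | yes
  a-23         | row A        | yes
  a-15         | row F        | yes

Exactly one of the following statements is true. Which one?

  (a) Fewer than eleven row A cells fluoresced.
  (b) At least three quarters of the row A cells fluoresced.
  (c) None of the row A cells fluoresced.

|A| = 20, |A ∩ B| = 20, |A ∖ B| = 0.
(a) requires |A ∩ B| < 11: false.
(b) requires |A ∩ B| / |A| ≥ 3/4: true.
(c) requires A ∩ B = ∅ (|A ∩ B| = 0): false.

(b)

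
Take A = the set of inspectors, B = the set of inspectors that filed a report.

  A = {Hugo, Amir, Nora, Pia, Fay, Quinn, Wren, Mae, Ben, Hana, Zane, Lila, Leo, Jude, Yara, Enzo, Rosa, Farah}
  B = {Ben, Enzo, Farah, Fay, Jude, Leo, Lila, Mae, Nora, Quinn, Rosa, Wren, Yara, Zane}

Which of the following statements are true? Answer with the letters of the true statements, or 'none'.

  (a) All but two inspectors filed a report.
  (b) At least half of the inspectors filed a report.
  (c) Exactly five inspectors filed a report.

(b)

|A| = 18, |A ∩ B| = 14, |A ∖ B| = 4.
(a) |A ∖ B| = 2: fails.
(b) |A ∩ B| ≥ |A ∖ B|: holds.
(c) |A ∩ B| = 5: fails.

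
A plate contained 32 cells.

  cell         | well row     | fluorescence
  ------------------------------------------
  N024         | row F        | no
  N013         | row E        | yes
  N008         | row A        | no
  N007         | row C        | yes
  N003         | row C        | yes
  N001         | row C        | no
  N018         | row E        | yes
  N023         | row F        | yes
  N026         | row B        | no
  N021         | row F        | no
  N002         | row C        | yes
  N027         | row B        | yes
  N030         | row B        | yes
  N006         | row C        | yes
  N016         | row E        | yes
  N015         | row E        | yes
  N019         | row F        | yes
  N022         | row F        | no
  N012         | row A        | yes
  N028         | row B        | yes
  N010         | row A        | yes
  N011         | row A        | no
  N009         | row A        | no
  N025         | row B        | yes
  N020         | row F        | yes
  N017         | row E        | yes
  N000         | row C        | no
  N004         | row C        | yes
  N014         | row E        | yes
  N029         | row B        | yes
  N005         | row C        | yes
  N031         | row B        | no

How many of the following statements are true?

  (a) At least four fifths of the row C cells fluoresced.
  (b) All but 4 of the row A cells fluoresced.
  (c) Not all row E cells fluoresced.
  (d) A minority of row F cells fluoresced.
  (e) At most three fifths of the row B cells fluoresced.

(a) row C: |A| = 8, |A ∩ B| = 6; needs |A ∩ B| / |A| ≥ 4/5 — false.
(b) row A: |A| = 5, |A ∩ B| = 2; needs |A ∖ B| = 4 — false.
(c) row E: |A| = 6, |A ∩ B| = 6; needs A ⊄ B (|A ∖ B| ≥ 1) — false.
(d) row F: |A| = 6, |A ∩ B| = 3; needs |A ∩ B| < |A ∖ B| — false.
(e) row B: |A| = 7, |A ∩ B| = 5; needs |A ∩ B| / |A| ≤ 3/5 — false.

0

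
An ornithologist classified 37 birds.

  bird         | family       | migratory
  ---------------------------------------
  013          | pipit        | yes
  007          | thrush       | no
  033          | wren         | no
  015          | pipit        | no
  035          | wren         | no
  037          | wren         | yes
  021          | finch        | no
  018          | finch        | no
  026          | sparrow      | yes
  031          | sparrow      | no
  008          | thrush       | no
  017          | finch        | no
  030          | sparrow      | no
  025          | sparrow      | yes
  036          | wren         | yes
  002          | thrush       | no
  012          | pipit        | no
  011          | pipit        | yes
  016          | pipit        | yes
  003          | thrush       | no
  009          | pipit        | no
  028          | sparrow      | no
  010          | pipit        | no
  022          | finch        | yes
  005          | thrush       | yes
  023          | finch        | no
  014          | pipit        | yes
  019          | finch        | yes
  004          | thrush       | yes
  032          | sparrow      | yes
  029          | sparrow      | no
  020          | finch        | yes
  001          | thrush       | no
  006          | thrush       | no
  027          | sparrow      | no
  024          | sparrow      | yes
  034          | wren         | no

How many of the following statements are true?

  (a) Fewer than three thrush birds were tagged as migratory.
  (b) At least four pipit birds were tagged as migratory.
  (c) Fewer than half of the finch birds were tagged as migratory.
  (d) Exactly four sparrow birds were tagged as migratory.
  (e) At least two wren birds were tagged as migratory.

(a) thrush: |A| = 8, |A ∩ B| = 2; needs |A ∩ B| < 3 — true.
(b) pipit: |A| = 8, |A ∩ B| = 4; needs |A ∩ B| ≥ 4 — true.
(c) finch: |A| = 7, |A ∩ B| = 3; needs |A ∩ B| < |A ∖ B| — true.
(d) sparrow: |A| = 9, |A ∩ B| = 4; needs |A ∩ B| = 4 — true.
(e) wren: |A| = 5, |A ∩ B| = 2; needs |A ∩ B| ≥ 2 — true.

5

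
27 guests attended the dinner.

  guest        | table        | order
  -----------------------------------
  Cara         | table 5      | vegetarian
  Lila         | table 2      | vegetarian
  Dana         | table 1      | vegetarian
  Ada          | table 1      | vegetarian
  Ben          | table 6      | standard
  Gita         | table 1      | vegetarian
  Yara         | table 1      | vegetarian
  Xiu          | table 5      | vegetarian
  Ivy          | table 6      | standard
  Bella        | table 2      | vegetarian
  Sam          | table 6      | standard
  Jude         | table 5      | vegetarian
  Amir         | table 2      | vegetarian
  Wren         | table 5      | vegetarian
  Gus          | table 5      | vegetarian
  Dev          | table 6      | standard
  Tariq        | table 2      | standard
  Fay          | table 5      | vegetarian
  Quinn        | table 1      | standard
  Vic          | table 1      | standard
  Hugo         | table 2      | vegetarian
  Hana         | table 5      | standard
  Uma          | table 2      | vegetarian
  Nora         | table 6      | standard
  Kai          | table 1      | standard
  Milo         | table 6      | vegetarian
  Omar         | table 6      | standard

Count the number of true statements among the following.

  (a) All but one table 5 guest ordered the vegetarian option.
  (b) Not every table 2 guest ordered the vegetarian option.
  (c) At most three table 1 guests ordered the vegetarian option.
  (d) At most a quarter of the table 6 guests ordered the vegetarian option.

(a) table 5: |A| = 7, |A ∩ B| = 6; needs |A ∖ B| = 1 — true.
(b) table 2: |A| = 6, |A ∩ B| = 5; needs A ⊄ B (|A ∖ B| ≥ 1) — true.
(c) table 1: |A| = 7, |A ∩ B| = 4; needs |A ∩ B| ≤ 3 — false.
(d) table 6: |A| = 7, |A ∩ B| = 1; needs |A ∩ B| / |A| ≤ 1/4 — true.

3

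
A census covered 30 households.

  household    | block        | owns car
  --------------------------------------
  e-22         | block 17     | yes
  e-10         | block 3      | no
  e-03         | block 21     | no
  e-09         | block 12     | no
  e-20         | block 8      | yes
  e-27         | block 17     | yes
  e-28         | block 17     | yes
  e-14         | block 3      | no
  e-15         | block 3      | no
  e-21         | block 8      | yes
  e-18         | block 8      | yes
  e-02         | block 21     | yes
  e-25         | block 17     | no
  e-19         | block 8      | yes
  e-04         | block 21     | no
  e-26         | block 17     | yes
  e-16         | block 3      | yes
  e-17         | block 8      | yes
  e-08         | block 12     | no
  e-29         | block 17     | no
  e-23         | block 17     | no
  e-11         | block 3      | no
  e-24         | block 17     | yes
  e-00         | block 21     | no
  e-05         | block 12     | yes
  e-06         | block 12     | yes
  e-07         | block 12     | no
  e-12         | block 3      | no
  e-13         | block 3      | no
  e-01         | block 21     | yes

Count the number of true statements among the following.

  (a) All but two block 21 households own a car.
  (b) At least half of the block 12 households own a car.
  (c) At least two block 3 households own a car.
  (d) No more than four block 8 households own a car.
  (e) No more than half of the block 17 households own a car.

(a) block 21: |A| = 5, |A ∩ B| = 2; needs |A ∖ B| = 2 — false.
(b) block 12: |A| = 5, |A ∩ B| = 2; needs |A ∩ B| ≥ |A ∖ B| — false.
(c) block 3: |A| = 7, |A ∩ B| = 1; needs |A ∩ B| ≥ 2 — false.
(d) block 8: |A| = 5, |A ∩ B| = 5; needs |A ∩ B| ≤ 4 — false.
(e) block 17: |A| = 8, |A ∩ B| = 5; needs |A ∩ B| ≤ |A ∖ B| — false.

0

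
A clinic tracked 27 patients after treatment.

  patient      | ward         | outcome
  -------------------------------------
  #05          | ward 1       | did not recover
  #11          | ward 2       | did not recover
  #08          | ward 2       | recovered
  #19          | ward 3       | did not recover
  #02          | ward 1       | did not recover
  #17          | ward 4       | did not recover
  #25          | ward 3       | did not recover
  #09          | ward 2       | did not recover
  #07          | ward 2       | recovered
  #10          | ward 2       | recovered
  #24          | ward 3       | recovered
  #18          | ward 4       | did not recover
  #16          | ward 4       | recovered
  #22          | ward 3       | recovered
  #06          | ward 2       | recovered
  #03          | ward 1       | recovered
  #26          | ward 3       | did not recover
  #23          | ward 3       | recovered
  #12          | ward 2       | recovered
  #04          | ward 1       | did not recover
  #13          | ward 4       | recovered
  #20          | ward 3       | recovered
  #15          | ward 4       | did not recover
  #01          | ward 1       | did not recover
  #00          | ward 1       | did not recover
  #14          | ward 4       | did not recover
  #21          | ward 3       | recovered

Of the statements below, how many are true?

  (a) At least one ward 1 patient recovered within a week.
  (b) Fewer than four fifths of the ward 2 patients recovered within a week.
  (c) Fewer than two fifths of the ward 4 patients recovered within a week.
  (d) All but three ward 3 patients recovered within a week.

4

(a) ward 1: |A| = 6, |A ∩ B| = 1; needs A ∩ B ≠ ∅ (|A ∩ B| ≥ 1) — true.
(b) ward 2: |A| = 7, |A ∩ B| = 5; needs |A ∩ B| / |A| < 4/5 — true.
(c) ward 4: |A| = 6, |A ∩ B| = 2; needs |A ∩ B| / |A| < 2/5 — true.
(d) ward 3: |A| = 8, |A ∩ B| = 5; needs |A ∖ B| = 3 — true.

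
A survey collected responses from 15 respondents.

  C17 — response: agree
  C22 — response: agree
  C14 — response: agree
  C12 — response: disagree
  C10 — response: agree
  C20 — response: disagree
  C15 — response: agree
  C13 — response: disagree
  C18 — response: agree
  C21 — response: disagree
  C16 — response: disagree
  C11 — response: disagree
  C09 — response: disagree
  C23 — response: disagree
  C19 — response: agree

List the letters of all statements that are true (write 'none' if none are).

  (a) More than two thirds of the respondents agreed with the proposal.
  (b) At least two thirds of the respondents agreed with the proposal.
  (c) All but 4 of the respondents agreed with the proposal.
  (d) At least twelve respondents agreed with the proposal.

none

|A| = 15, |A ∩ B| = 7, |A ∖ B| = 8.
(a) |A ∩ B| / |A| > 2/3: fails.
(b) |A ∩ B| / |A| ≥ 2/3: fails.
(c) |A ∖ B| = 4: fails.
(d) |A ∩ B| ≥ 12: fails.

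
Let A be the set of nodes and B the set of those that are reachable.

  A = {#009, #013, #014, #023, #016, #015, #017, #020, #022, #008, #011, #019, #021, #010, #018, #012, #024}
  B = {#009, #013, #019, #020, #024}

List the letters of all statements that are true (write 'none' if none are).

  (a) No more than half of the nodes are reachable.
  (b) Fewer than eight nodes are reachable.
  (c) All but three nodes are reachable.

(a), (b)

|A| = 17, |A ∩ B| = 5, |A ∖ B| = 12.
(a) |A ∩ B| ≤ |A ∖ B|: holds.
(b) |A ∩ B| < 8: holds.
(c) |A ∖ B| = 3: fails.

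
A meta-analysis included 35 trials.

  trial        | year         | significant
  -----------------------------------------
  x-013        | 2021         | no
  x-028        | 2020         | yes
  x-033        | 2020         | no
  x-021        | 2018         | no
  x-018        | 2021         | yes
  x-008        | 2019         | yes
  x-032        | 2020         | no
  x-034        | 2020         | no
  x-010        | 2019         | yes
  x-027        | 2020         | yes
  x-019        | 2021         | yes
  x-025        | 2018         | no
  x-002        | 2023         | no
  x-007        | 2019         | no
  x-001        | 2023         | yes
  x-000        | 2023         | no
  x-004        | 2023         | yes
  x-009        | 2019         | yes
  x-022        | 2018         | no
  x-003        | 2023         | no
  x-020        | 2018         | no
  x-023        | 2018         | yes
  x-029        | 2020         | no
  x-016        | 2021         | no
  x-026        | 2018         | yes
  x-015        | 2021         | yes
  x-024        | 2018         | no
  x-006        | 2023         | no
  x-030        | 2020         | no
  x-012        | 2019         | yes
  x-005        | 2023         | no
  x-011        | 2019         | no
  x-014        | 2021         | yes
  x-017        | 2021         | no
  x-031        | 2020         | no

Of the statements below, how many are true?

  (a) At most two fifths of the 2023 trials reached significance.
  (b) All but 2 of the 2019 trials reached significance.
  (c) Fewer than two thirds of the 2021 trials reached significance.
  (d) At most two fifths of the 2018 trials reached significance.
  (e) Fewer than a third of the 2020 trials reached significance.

(a) 2023: |A| = 7, |A ∩ B| = 2; needs |A ∩ B| / |A| ≤ 2/5 — true.
(b) 2019: |A| = 6, |A ∩ B| = 4; needs |A ∖ B| = 2 — true.
(c) 2021: |A| = 7, |A ∩ B| = 4; needs |A ∩ B| / |A| < 2/3 — true.
(d) 2018: |A| = 7, |A ∩ B| = 2; needs |A ∩ B| / |A| ≤ 2/5 — true.
(e) 2020: |A| = 8, |A ∩ B| = 2; needs |A ∩ B| / |A| < 1/3 — true.

5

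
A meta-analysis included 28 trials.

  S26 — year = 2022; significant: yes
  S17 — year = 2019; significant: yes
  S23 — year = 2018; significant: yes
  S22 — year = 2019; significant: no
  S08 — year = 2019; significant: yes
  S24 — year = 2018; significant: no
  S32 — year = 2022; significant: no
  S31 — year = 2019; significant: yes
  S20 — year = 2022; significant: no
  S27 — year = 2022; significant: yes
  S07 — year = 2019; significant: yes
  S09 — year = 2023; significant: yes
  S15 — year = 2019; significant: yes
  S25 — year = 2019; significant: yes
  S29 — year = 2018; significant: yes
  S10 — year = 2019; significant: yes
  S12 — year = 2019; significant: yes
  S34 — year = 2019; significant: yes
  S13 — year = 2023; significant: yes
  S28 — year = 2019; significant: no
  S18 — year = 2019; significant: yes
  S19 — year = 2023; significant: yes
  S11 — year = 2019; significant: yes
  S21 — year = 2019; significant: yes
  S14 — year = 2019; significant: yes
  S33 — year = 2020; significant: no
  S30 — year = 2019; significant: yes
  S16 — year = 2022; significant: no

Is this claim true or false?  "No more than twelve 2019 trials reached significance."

False

'No more than twelve 2019 trials reached significance' holds iff |A ∩ B| ≤ 12.
|A| = 16, |A ∩ B| = 14, |A ∖ B| = 2.
|A ∩ B| = 14, so the statement is false.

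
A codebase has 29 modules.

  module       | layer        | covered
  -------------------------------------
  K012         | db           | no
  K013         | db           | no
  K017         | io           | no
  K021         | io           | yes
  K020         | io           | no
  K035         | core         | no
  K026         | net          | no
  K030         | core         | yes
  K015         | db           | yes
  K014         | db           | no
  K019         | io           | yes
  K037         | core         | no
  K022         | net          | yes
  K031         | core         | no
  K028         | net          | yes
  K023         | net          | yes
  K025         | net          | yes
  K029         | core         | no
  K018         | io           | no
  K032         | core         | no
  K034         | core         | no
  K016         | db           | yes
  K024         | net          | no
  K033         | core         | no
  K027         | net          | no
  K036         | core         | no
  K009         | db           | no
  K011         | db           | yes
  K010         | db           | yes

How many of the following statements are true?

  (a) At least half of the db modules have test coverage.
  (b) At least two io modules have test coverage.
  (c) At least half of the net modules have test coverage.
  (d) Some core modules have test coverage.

(a) db: |A| = 8, |A ∩ B| = 4; needs |A ∩ B| ≥ |A ∖ B| — true.
(b) io: |A| = 5, |A ∩ B| = 2; needs |A ∩ B| ≥ 2 — true.
(c) net: |A| = 7, |A ∩ B| = 4; needs |A ∩ B| ≥ |A ∖ B| — true.
(d) core: |A| = 9, |A ∩ B| = 1; needs A ∩ B ≠ ∅ (|A ∩ B| ≥ 1) — true.

4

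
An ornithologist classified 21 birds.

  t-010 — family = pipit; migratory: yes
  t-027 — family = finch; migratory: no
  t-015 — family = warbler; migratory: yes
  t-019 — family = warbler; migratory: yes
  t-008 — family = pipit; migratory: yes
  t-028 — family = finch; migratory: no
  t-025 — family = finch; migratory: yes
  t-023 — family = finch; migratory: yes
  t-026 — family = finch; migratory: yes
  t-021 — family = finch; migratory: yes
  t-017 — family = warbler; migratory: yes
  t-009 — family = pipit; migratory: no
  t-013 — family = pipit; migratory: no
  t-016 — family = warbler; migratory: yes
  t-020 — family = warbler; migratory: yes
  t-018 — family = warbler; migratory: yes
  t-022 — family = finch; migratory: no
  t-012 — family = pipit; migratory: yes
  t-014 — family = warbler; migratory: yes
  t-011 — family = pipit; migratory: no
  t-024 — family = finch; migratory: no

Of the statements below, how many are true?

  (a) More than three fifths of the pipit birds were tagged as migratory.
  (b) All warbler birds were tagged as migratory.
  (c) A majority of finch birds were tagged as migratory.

1

(a) pipit: |A| = 6, |A ∩ B| = 3; needs |A ∩ B| / |A| > 3/5 — false.
(b) warbler: |A| = 7, |A ∩ B| = 7; needs A ⊆ B, i.e. every element of A is in B (|A ∖ B| = 0) — true.
(c) finch: |A| = 8, |A ∩ B| = 4; needs |A ∩ B| > |A ∖ B| — false.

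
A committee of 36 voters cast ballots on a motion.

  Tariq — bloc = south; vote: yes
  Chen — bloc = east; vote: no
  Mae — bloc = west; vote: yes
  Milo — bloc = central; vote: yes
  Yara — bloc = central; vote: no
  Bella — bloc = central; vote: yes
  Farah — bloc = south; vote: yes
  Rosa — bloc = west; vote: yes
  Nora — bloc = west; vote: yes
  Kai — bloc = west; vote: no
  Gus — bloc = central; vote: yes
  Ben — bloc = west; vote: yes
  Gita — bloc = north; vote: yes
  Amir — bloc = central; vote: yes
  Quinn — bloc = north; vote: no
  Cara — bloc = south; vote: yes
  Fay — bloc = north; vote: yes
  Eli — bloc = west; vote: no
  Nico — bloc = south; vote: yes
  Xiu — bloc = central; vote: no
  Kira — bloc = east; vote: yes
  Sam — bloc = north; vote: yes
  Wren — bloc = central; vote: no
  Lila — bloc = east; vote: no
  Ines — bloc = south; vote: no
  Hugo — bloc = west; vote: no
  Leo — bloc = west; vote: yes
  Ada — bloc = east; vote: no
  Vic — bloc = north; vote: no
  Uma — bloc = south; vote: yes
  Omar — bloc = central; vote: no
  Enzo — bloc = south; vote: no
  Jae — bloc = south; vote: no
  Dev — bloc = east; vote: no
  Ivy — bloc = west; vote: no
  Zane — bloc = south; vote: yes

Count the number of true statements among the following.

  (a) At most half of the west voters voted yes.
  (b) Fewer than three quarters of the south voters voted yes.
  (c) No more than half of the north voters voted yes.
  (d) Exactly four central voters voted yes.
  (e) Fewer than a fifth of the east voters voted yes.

(a) west: |A| = 9, |A ∩ B| = 5; needs |A ∩ B| ≤ |A ∖ B| — false.
(b) south: |A| = 9, |A ∩ B| = 6; needs |A ∩ B| / |A| < 3/4 — true.
(c) north: |A| = 5, |A ∩ B| = 3; needs |A ∩ B| ≤ |A ∖ B| — false.
(d) central: |A| = 8, |A ∩ B| = 4; needs |A ∩ B| = 4 — true.
(e) east: |A| = 5, |A ∩ B| = 1; needs |A ∩ B| / |A| < 1/5 — false.

2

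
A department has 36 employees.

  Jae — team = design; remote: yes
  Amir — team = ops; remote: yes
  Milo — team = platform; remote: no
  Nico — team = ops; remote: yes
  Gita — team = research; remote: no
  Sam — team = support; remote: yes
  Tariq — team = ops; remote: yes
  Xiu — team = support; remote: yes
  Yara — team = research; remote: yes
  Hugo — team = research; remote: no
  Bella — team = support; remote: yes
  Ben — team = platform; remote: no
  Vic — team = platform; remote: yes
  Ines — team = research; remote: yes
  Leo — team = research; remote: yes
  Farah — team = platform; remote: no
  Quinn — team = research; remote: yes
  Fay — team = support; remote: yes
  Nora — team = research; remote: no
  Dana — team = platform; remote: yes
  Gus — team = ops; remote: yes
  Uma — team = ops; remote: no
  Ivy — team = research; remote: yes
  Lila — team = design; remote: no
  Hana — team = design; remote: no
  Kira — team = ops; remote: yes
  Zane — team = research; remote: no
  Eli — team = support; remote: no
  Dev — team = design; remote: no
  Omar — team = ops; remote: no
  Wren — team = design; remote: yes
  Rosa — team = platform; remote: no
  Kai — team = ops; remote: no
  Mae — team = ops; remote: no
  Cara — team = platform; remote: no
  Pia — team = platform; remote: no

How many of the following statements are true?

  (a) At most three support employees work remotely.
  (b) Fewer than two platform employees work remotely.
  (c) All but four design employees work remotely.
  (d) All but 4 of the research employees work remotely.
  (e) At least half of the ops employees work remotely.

(a) support: |A| = 5, |A ∩ B| = 4; needs |A ∩ B| ≤ 3 — false.
(b) platform: |A| = 8, |A ∩ B| = 2; needs |A ∩ B| < 2 — false.
(c) design: |A| = 5, |A ∩ B| = 2; needs |A ∖ B| = 4 — false.
(d) research: |A| = 9, |A ∩ B| = 5; needs |A ∖ B| = 4 — true.
(e) ops: |A| = 9, |A ∩ B| = 5; needs |A ∩ B| ≥ |A ∖ B| — true.

2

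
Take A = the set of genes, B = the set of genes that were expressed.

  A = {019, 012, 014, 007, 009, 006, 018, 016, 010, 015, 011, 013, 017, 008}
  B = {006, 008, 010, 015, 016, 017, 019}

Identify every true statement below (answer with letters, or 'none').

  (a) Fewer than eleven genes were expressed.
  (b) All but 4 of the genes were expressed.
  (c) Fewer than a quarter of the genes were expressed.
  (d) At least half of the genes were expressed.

(a), (d)

|A| = 14, |A ∩ B| = 7, |A ∖ B| = 7.
(a) |A ∩ B| < 11: holds.
(b) |A ∖ B| = 4: fails.
(c) |A ∩ B| / |A| < 1/4: fails.
(d) |A ∩ B| ≥ |A ∖ B|: holds.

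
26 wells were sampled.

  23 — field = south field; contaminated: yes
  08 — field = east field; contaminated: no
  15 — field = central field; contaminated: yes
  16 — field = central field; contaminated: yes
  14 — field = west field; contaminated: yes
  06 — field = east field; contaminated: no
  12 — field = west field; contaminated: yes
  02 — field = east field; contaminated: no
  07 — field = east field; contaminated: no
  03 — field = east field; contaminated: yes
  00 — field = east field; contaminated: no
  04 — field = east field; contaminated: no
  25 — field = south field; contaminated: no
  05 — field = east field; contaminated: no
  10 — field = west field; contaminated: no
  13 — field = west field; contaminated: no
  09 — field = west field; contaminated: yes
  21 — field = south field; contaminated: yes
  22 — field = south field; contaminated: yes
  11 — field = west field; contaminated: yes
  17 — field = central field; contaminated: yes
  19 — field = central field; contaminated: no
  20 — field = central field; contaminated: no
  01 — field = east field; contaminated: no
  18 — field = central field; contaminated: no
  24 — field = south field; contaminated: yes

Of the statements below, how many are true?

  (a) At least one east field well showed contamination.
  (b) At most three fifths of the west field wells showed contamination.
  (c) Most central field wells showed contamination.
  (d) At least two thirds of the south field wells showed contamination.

2

(a) east field: |A| = 9, |A ∩ B| = 1; needs A ∩ B ≠ ∅ (|A ∩ B| ≥ 1) — true.
(b) west field: |A| = 6, |A ∩ B| = 4; needs |A ∩ B| / |A| ≤ 3/5 — false.
(c) central field: |A| = 6, |A ∩ B| = 3; needs |A ∩ B| > |A ∖ B| — false.
(d) south field: |A| = 5, |A ∩ B| = 4; needs |A ∩ B| / |A| ≥ 2/3 — true.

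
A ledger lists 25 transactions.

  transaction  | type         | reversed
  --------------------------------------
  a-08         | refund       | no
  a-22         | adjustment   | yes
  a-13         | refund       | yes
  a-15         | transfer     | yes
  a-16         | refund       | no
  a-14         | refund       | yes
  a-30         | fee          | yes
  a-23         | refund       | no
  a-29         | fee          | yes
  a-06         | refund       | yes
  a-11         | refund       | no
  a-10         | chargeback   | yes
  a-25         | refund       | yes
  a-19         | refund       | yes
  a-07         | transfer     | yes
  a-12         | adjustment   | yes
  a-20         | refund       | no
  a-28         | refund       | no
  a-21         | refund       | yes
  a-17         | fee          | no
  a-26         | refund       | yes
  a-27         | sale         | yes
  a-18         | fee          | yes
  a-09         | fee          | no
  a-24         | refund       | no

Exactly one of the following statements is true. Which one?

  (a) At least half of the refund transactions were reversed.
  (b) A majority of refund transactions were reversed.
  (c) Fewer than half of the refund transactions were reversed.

(a)

|A| = 14, |A ∩ B| = 7, |A ∖ B| = 7.
(a) requires |A ∩ B| ≥ |A ∖ B|: true.
(b) requires |A ∩ B| > |A ∖ B|: false.
(c) requires |A ∩ B| < |A ∖ B|: false.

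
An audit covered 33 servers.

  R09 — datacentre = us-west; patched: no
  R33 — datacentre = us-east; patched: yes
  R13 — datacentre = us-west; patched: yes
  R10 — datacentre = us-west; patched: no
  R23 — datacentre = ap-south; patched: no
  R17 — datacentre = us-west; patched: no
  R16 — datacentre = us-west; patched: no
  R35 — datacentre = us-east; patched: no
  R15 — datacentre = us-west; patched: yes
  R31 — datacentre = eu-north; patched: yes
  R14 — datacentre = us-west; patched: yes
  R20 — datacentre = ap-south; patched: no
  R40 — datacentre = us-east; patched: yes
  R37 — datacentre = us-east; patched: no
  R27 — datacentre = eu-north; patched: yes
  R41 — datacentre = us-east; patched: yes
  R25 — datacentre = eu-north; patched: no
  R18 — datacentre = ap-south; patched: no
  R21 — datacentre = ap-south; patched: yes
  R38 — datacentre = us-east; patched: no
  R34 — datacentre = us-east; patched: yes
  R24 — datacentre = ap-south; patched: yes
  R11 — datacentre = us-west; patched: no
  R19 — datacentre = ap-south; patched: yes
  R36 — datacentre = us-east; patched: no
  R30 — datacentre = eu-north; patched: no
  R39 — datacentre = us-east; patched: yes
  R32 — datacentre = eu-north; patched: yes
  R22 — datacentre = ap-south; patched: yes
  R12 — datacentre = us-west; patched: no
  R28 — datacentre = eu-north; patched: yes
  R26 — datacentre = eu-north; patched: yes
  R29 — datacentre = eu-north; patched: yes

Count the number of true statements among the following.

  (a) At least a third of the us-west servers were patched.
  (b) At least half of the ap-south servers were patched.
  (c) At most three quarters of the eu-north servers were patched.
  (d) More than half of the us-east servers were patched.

(a) us-west: |A| = 9, |A ∩ B| = 3; needs |A ∩ B| / |A| ≥ 1/3 — true.
(b) ap-south: |A| = 7, |A ∩ B| = 4; needs |A ∩ B| ≥ |A ∖ B| — true.
(c) eu-north: |A| = 8, |A ∩ B| = 6; needs |A ∩ B| / |A| ≤ 3/4 — true.
(d) us-east: |A| = 9, |A ∩ B| = 5; needs |A ∩ B| > |A ∖ B| — true.

4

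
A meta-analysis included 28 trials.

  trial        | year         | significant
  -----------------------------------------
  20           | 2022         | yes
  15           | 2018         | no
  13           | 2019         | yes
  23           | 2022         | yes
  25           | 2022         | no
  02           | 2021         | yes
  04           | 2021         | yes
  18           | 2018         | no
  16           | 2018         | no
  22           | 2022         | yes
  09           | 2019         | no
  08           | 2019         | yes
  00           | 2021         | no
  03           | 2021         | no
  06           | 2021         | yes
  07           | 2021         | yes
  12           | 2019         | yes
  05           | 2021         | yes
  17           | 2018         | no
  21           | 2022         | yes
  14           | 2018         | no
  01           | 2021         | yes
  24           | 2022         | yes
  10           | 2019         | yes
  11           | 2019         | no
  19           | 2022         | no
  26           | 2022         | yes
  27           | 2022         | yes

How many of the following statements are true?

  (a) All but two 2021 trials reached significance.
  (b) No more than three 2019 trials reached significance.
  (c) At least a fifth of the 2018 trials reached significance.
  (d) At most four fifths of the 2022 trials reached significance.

(a) 2021: |A| = 8, |A ∩ B| = 6; needs |A ∖ B| = 2 — true.
(b) 2019: |A| = 6, |A ∩ B| = 4; needs |A ∩ B| ≤ 3 — false.
(c) 2018: |A| = 5, |A ∩ B| = 0; needs |A ∩ B| / |A| ≥ 1/5 — false.
(d) 2022: |A| = 9, |A ∩ B| = 7; needs |A ∩ B| / |A| ≤ 4/5 — true.

2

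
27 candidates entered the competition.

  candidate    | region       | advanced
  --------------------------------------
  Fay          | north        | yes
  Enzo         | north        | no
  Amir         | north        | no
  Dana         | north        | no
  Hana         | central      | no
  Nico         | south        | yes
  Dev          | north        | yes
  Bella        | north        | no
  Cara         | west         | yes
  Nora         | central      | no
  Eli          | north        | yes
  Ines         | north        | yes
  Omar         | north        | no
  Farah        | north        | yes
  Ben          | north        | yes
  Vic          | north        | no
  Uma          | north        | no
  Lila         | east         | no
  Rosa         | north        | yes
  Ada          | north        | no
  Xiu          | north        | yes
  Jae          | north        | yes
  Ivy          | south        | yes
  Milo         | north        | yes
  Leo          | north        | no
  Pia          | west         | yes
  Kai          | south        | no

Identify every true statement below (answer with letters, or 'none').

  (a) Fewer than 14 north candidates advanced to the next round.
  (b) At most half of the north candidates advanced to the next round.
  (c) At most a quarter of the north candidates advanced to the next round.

|A| = 19, |A ∩ B| = 10, |A ∖ B| = 9.
(a) |A ∩ B| < 14: holds.
(b) |A ∩ B| ≤ |A ∖ B|: fails.
(c) |A ∩ B| / |A| ≤ 1/4: fails.

(a)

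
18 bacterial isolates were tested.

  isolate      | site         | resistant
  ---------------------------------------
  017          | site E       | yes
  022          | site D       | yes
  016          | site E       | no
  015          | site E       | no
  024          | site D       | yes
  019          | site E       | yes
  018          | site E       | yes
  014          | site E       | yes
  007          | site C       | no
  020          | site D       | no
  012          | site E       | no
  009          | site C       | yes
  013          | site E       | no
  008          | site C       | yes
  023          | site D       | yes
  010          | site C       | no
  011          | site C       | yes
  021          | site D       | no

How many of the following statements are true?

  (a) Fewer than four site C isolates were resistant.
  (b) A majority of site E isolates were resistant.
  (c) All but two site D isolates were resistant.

2

(a) site C: |A| = 5, |A ∩ B| = 3; needs |A ∩ B| < 4 — true.
(b) site E: |A| = 8, |A ∩ B| = 4; needs |A ∩ B| > |A ∖ B| — false.
(c) site D: |A| = 5, |A ∩ B| = 3; needs |A ∖ B| = 2 — true.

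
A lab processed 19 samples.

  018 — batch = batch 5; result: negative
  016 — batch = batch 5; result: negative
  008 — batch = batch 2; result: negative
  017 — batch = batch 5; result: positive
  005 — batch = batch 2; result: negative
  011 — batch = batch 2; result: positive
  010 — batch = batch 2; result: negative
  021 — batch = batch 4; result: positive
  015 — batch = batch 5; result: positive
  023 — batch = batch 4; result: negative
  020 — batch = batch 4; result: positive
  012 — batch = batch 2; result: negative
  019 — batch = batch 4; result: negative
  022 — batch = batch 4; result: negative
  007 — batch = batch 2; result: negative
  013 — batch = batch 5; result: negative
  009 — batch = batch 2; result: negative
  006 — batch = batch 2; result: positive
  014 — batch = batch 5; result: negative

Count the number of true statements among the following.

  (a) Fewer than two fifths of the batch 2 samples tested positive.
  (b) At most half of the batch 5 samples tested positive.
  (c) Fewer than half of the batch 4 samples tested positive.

(a) batch 2: |A| = 8, |A ∩ B| = 2; needs |A ∩ B| / |A| < 2/5 — true.
(b) batch 5: |A| = 6, |A ∩ B| = 2; needs |A ∩ B| ≤ |A ∖ B| — true.
(c) batch 4: |A| = 5, |A ∩ B| = 2; needs |A ∩ B| < |A ∖ B| — true.

3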